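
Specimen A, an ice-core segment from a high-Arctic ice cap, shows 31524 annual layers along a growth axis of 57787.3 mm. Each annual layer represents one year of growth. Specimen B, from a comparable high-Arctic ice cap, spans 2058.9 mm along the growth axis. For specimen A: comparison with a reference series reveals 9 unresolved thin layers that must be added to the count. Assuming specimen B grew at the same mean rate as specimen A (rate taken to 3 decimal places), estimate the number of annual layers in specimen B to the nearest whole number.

Specimen A: after corrections the count is 31524 + 9 = 31533 annual layers.
A: 57787.3 mm over 31533 years gives 57787.3 / 31533 ≈ 1.833 mm/year.
B spans 2058.9 / 1.833 = 1123.24 years ≈ 1123 annual layers.

1123 annual layers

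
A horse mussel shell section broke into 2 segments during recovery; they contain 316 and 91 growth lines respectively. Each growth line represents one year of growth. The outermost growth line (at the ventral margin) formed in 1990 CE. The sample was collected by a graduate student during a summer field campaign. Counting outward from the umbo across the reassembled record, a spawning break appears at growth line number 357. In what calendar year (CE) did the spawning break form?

Total growth lines = 316 + 91 = 407.
Between growth line 357 and the ventral margin there are 407 − 357 = 50 growth lines.
1990 − 50 = 1940 CE.

1940 CE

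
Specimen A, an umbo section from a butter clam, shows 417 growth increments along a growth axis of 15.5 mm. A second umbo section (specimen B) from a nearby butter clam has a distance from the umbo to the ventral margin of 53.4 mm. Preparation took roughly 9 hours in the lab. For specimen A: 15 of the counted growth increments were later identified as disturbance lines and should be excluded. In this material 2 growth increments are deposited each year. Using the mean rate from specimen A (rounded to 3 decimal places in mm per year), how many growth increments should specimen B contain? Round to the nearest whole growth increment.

1387 growth increments

Specimen A: correcting the raw count gives 417 − 15 = 402 true growth increments.
Specimen A: 402 growth increments at 2 per year is 402 / 2 = 201 years.
A: 15.5 mm over 201 years gives 15.5 / 201 ≈ 0.077 mm/yr.
B spans 53.4 / 0.077 = 693.51 years; at 2 growth increments per year that is 693.51 × 2 ≈ 1387 growth increments.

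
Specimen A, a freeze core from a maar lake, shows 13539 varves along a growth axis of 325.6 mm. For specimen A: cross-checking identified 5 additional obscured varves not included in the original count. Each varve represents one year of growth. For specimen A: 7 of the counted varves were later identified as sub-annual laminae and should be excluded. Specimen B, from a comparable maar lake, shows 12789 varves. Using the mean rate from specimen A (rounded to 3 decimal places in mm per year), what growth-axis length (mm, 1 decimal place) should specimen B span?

Specimen A: true varve count = 13539 − 7 + 5 = 13537.
A: Mean rate = 325.6 mm / 13537 years ≈ 0.024 mm/yr.
For B, 0.024 mm/year × 12789 years = 306.9 mm.

306.9 mm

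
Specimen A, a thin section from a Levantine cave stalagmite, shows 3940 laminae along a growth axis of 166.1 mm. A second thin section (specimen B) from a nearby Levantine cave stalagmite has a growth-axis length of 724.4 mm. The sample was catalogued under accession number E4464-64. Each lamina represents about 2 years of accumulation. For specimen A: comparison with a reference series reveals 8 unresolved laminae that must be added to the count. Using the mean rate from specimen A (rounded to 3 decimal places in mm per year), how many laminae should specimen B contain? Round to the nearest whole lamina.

17248 laminae

Specimen A: adjusted count: 3940 + 8 = 3948 laminae.
Specimen A: multiplying by 2 years per lamina: 3948 × 2 = 7896 years.
A: Extension rate ≈ 166.1 / 7896 = 0.021 mm/yr.
B spans 724.4 / 0.021 = 34495.24 years; at 2 years per lamina that is 34495.24 / 2 ≈ 17248 laminae.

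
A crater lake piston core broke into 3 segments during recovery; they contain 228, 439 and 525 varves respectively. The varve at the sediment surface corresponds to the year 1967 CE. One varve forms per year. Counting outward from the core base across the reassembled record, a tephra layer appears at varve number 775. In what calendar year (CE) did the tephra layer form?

Total varves = 228 + 439 + 525 = 1192.
The tephra layer sits at varve 775 from the core base, so 1192 − 775 = 417 varves formed after it.
1967 − 417 = 1550 CE.

1550 CE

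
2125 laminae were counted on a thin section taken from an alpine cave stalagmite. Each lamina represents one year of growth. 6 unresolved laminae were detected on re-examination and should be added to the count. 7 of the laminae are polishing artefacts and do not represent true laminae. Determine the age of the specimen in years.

2124 years

True lamina count = 2125 − 7 + 6 = 2124.
With a one-to-one lamina periodicity this is 2124 years.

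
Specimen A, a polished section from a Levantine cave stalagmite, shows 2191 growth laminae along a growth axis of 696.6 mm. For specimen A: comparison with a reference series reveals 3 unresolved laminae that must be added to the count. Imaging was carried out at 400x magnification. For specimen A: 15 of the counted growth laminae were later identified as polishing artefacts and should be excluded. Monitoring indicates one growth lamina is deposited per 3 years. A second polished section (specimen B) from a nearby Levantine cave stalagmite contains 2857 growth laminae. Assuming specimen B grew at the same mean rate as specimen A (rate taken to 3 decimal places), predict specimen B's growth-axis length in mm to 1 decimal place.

917.1 mm

Specimen A: true growth lamina count = 2191 − 15 + 3 = 2179.
Specimen A: 2179 growth laminae at 3 years each span 2179 × 3 = 6537 years.
A: 696.6 mm over 6537 years gives 696.6 / 6537 ≈ 0.107 mm per year.
Specimen B: 2857 growth laminae at 3 years each span 2857 × 3 = 8571 years. For B, 0.107 mm/year × 8571 years = 917.1 mm.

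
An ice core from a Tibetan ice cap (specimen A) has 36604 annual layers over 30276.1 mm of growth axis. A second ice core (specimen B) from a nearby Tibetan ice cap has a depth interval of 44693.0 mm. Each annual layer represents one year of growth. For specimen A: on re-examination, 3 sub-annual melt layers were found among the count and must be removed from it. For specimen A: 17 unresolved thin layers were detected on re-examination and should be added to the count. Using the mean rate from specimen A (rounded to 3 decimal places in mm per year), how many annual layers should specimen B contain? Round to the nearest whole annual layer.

54042 annual layers

Specimen A: after corrections the count is 36604 − 3 + 17 = 36618 annual layers.
A: 30276.1 mm over 36618 years gives 30276.1 / 36618 ≈ 0.827 mm per year.
For B, 44693.0 / 0.827 = 54042.32 years ≈ 54042 annual layers.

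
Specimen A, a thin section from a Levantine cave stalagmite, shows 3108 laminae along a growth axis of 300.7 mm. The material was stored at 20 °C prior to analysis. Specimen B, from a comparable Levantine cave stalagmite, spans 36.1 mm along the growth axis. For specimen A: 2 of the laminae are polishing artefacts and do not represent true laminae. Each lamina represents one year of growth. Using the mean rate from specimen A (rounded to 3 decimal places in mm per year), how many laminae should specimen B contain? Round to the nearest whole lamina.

372 laminae

Specimen A: after corrections the count is 3108 − 2 = 3106 laminae.
A: Mean rate = 300.7 mm / 3106 years ≈ 0.097 mm/yr.
Specimen B: 36.1 mm / 0.097 mm per year = 372.16 years ≈ 372 laminae.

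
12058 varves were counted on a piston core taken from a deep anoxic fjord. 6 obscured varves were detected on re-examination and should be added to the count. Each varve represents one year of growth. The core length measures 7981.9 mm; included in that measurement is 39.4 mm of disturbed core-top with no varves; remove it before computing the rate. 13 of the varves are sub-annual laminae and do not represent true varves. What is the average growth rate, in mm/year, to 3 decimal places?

True varve count = 12058 − 13 + 6 = 12051.
The growth record spans 7981.9 − 39.4 = 7942.5 mm.
7942.5 mm over 12051 years gives 7942.5 / 12051 ≈ 0.659 mm/year.

0.659 mm/year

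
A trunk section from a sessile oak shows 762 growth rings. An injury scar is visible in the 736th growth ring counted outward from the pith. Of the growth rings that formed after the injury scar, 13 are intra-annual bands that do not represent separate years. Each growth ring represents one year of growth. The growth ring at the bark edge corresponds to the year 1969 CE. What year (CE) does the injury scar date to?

The injury scar sits at growth ring 736 from the pith, so 762 − 736 = 26 growth rings formed after it.
26 − 13 false = 13 true growth rings after the injury scar.
Counting back 13 years from 1969 CE places the injury scar in 1969 − 13 = 1956 CE.

1956 CE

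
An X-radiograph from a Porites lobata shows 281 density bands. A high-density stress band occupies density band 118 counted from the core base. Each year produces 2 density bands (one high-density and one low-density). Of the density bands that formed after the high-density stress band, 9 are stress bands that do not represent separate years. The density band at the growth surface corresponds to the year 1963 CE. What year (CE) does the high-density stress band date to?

281 − 118 = 163 density bands lie beyond the high-density stress band toward the growth surface.
Excluding 9 false density bands: 163 − 9 = 154.
Dividing by 2 density bands per year: 154 / 2 = 77 years.
1963 − 77 = 1886 CE.

1886 CE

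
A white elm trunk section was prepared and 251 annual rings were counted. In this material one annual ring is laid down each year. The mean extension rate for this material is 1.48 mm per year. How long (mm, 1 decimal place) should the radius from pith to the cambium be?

251 years of growth are recorded.
251 years at 1.48 mm/year gives 1.48 × 251 = 371.5 mm.

371.5 mm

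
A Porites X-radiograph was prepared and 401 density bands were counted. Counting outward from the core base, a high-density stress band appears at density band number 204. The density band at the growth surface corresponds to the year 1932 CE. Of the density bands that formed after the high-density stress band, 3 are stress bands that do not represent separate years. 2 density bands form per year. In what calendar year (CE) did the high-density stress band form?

1835 CE

The high-density stress band sits at density band 204 from the core base, so 401 − 204 = 197 density bands formed after it.
Excluding 3 false density bands: 197 − 3 = 194.
194 density bands at 2 per year is 194 / 2 = 97 years.
1932 − 97 = 1835 CE.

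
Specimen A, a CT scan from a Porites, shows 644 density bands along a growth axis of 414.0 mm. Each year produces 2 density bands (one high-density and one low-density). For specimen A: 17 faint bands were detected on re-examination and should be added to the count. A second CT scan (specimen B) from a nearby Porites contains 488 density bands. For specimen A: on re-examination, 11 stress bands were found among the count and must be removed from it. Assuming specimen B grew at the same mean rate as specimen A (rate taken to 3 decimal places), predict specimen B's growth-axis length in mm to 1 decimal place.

310.9 mm

Specimen A: true density band count = 644 − 11 + 17 = 650.
Specimen A: dividing by 2 density bands per year: 650 / 2 = 325 years.
A: Mean rate = 414.0 mm / 325 years ≈ 1.274 mm/year.
Specimen B: dividing by 2 density bands per year: 488 / 2 = 244 years. For B, 1.274 mm/year × 244 years = 310.9 mm.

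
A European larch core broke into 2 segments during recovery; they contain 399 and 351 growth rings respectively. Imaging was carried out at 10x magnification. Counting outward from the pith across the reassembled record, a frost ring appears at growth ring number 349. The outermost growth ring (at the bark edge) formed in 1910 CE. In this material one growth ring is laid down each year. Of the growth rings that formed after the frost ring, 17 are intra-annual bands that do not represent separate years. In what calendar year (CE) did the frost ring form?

1526 CE

Total growth rings = 399 + 351 = 750.
750 − 349 = 401 growth rings lie beyond the frost ring toward the bark edge.
Excluding 17 false growth rings: 401 − 17 = 384.
Counting back 384 years from 1910 CE places the frost ring in 1910 − 384 = 1526 CE.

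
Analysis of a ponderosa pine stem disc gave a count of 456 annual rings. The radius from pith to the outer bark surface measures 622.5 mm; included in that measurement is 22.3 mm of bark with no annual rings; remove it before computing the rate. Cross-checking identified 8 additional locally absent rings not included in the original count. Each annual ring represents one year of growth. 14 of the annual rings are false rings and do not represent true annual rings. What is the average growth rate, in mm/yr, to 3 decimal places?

1.334 mm/yr

After corrections the count is 456 − 14 + 8 = 450 annual rings.
Net length = 622.5 − 22.3 = 600.2 mm.
Extension rate ≈ 600.2 / 450 = 1.334 mm/yr.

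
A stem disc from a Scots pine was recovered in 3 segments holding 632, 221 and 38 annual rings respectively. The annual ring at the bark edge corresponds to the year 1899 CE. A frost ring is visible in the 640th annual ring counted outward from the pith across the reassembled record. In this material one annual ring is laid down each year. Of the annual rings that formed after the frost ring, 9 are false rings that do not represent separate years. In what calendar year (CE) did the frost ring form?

Total annual rings = 632 + 221 + 38 = 891.
891 − 640 = 251 annual rings lie beyond the frost ring toward the bark edge.
Removing the 9 false annual rings leaves 251 − 9 = 242 true annual rings beyond the frost ring.
The annual ring at the bark edge is 1899 CE, so the frost ring dates to 1899 − 242 = 1657 CE.

1657 CE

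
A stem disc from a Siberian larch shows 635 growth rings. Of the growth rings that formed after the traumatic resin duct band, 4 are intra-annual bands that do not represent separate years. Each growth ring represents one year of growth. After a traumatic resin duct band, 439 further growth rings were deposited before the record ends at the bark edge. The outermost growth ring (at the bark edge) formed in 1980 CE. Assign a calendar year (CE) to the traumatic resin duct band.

There are 439 growth rings younger than the traumatic resin duct band.
Removing the 4 false growth rings leaves 439 − 4 = 435 true growth rings beyond the traumatic resin duct band.
The growth ring at the bark edge is 1980 CE, so the traumatic resin duct band dates to 1980 − 435 = 1545 CE.

1545 CE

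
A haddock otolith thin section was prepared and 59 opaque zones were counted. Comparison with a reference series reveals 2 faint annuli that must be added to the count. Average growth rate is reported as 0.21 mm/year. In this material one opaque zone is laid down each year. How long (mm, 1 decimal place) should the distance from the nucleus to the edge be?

Correcting the raw count gives 59 + 2 = 61 true opaque zones.
61 years at 0.21 mm/year gives 0.21 × 61 = 12.8 mm.

12.8 mm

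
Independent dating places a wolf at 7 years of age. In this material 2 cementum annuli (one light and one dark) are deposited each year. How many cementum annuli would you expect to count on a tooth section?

With 2 cementum annuli per year, 7 years would produce 7 × 2 = 14 cementum annuli.
So 14 cementum annuli should be present.

14 cementum annuli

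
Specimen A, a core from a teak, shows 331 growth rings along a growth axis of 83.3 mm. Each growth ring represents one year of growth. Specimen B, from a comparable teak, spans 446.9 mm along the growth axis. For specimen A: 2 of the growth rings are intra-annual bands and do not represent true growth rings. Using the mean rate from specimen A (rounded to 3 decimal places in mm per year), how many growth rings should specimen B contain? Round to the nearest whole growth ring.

Specimen A: true growth ring count = 331 − 2 = 329.
A: 83.3 mm over 329 years gives 83.3 / 329 ≈ 0.253 mm per year.
B spans 446.9 / 0.253 = 1766.40 years ≈ 1766 growth rings.

1766 growth rings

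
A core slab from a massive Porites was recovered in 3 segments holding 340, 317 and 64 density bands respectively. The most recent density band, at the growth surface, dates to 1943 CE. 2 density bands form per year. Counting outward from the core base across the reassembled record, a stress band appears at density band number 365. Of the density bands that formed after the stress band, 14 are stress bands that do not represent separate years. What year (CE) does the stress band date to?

Total density bands = 340 + 317 + 64 = 721.
The stress band sits at density band 365 from the core base, so 721 − 365 = 356 density bands formed after it.
Removing the 14 false density bands leaves 356 − 14 = 342 true density bands beyond the stress band.
Dividing by 2 density bands per year: 342 / 2 = 171 years.
Counting back 171 years from 1943 CE places the stress band in 1943 − 171 = 1772 CE.

1772 CE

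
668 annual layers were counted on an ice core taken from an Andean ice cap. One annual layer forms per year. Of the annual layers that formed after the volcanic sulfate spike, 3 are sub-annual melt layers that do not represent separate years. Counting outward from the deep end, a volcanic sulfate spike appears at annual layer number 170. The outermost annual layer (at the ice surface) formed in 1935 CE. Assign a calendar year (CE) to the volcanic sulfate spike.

1440 CE

668 − 170 = 498 annual layers lie beyond the volcanic sulfate spike toward the ice surface.
498 − 3 false = 495 true annual layers after the volcanic sulfate spike.
1935 − 495 = 1440 CE.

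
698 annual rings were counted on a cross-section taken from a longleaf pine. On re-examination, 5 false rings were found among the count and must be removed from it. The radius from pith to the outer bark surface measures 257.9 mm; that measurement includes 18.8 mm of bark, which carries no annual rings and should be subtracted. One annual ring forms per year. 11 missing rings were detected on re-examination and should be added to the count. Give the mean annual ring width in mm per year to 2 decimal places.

Correcting the raw count gives 698 − 5 + 11 = 704 true annual rings.
Removing the 18.8 mm offcut leaves 257.9 − 18.8 = 239.1 mm.
239.1 mm over 704 years gives 239.1 / 704 ≈ 0.34 mm per year.

0.34 mm per year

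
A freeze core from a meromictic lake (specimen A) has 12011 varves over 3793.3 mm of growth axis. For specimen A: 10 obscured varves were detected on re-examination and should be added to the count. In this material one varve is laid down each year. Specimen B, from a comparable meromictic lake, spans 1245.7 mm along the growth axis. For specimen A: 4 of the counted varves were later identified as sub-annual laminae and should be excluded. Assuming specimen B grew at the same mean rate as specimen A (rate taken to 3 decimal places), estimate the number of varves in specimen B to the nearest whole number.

Specimen A: true varve count = 12011 − 4 + 10 = 12017.
A: Extension rate ≈ 3793.3 / 12017 = 0.316 mm/year.
B spans 1245.7 / 0.316 = 3942.09 years ≈ 3942 varves.

3942 varves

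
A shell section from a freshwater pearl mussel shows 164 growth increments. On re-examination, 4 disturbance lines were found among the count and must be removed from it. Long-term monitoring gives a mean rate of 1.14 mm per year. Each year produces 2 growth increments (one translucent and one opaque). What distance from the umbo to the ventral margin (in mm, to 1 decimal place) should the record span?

True growth increment count = 164 − 4 = 160.
With 2 growth increments per year, 160 / 2 = 80 years.
80 years at 1.14 mm/year gives 1.14 × 80 = 91.2 mm.

91.2 mm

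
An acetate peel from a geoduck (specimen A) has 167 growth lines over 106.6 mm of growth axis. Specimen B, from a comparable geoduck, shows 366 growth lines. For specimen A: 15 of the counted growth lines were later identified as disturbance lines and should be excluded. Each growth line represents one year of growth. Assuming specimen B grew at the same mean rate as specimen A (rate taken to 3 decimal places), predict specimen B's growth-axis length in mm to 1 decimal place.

256.6 mm

Specimen A: after corrections the count is 167 − 15 = 152 growth lines.
A: Mean rate = 106.6 mm / 152 years ≈ 0.701 mm per year.
B's length ≈ 0.701 × 366 = 256.6 mm.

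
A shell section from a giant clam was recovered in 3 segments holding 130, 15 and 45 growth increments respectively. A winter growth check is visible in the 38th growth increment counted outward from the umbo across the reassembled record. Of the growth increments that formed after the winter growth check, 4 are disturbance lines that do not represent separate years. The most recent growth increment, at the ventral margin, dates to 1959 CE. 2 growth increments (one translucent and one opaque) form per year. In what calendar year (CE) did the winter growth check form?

Total growth increments = 130 + 15 + 45 = 190.
190 − 38 = 152 growth increments lie beyond the winter growth check toward the ventral margin.
Excluding 4 false growth increments: 152 − 4 = 148.
Dividing by 2 growth increments per year: 148 / 2 = 74 years.
1959 − 74 = 1885 CE.

1885 CE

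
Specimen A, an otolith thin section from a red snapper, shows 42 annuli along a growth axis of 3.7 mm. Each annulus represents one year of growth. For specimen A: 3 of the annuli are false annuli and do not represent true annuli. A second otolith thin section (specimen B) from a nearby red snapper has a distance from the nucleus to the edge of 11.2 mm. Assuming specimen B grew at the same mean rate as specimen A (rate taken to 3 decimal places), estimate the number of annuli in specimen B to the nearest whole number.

118 annuli

Specimen A: adjusted count: 42 − 3 = 39 annuli.
A: Extension rate ≈ 3.7 / 39 = 0.095 mm per year.
Specimen B: 11.2 mm / 0.095 mm per year = 117.89 years ≈ 118 annuli.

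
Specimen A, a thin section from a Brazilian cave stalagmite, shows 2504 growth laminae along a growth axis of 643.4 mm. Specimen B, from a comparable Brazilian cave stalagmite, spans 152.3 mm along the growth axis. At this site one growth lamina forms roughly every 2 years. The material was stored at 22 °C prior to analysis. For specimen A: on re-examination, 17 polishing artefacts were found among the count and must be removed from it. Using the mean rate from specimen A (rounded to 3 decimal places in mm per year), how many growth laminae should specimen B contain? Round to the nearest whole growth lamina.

Specimen A: true growth lamina count = 2504 − 17 = 2487.
Specimen A: multiplying by 2 years per growth lamina: 2487 × 2 = 4974 years.
A: Mean rate = 643.4 mm / 4974 years ≈ 0.129 mm/yr.
Specimen B: 152.3 mm / 0.129 mm per year = 1180.62 years; at 2 years per growth lamina that is 1180.62 / 2 ≈ 590 growth laminae.

590 growth laminae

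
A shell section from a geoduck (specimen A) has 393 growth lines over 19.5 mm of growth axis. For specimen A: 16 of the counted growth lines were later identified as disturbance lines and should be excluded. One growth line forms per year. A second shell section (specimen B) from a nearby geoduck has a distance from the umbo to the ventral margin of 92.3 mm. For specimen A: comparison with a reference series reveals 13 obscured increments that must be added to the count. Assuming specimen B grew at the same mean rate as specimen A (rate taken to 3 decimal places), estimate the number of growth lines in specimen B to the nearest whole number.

Specimen A: adjusted count: 393 − 16 + 13 = 390 growth lines.
A: Mean rate = 19.5 mm / 390 years ≈ 0.050 mm/yr.
Specimen B: 92.3 mm / 0.050 mm per year = 1846.00 years ≈ 1846 growth lines.

1846 growth lines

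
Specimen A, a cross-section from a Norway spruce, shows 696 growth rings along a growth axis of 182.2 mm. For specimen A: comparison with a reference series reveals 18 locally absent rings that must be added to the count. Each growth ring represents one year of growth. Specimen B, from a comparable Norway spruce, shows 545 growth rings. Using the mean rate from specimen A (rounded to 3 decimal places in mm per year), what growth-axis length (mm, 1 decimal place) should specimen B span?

Specimen A: after corrections the count is 696 + 18 = 714 growth rings.
A: Extension rate ≈ 182.2 / 714 = 0.255 mm per year.
B's length ≈ 0.255 × 545 = 139.0 mm.

139.0 mm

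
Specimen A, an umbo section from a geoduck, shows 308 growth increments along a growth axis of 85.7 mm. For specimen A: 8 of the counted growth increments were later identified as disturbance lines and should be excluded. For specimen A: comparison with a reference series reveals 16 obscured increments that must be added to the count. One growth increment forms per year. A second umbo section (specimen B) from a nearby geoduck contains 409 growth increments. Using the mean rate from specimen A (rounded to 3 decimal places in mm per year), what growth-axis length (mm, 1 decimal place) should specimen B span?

Specimen A: adjusted count: 308 − 8 + 16 = 316 growth increments.
A: 85.7 mm over 316 years gives 85.7 / 316 ≈ 0.271 mm per year.
Length of B = 0.271 × 409 = 110.8 mm.

110.8 mm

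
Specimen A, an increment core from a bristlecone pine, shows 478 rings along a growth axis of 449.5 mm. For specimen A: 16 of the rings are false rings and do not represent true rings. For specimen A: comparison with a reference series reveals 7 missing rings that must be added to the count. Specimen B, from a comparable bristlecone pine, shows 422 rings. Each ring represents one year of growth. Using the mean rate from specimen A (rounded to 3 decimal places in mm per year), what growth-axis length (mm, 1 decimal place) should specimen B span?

404.3 mm

Specimen A: true ring count = 478 − 16 + 7 = 469.
A: Mean rate = 449.5 mm / 469 years ≈ 0.958 mm/yr.
For B, 0.958 mm/year × 422 years = 404.3 mm.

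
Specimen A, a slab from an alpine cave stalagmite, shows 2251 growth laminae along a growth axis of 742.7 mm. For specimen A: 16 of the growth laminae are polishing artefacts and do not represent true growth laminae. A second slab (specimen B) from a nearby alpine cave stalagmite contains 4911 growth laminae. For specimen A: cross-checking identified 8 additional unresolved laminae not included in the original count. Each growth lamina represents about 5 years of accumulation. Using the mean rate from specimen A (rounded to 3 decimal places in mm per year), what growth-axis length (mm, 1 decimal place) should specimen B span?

Specimen A: true growth lamina count = 2251 − 16 + 8 = 2243.
Specimen A: multiplying by 5 years per growth lamina: 2243 × 5 = 11215 years.
A: Mean rate = 742.7 mm / 11215 years ≈ 0.066 mm/yr.
Specimen B: multiplying by 5 years per growth lamina: 4911 × 5 = 24555 years. For B, 0.066 mm/year × 24555 years = 1620.6 mm.

1620.6 mm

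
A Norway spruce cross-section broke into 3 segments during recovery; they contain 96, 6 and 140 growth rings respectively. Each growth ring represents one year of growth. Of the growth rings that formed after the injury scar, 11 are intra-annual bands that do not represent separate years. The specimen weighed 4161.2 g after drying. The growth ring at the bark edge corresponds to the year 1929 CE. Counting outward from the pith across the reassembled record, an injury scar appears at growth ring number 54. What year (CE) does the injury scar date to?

1752 CE

Total growth rings = 96 + 6 + 140 = 242.
Between growth ring 54 and the bark edge there are 242 − 54 = 188 growth rings.
Removing the 11 false growth rings leaves 188 − 11 = 177 true growth rings beyond the injury scar.
1929 − 177 = 1752 CE.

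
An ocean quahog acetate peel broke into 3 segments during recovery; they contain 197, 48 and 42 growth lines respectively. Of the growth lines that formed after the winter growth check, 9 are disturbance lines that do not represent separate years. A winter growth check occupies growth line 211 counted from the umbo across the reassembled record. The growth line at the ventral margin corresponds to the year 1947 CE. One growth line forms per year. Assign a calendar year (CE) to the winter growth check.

1880 CE

Total growth lines = 197 + 48 + 42 = 287.
The winter growth check sits at growth line 211 from the umbo, so 287 − 211 = 76 growth lines formed after it.
Excluding 9 false growth lines: 76 − 9 = 67.
Counting back 67 years from 1947 CE places the winter growth check in 1947 − 67 = 1880 CE.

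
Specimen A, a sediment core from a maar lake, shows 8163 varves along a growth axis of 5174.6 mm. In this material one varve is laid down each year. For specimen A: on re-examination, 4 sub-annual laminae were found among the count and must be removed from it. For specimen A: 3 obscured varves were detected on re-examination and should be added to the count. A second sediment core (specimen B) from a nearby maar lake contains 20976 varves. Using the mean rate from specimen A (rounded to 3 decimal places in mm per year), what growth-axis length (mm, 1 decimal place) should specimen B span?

13298.8 mm

Specimen A: after corrections the count is 8163 − 4 + 3 = 8162 varves.
A: Mean rate = 5174.6 mm / 8162 years ≈ 0.634 mm/yr.
B's length ≈ 0.634 × 20976 = 13298.8 mm.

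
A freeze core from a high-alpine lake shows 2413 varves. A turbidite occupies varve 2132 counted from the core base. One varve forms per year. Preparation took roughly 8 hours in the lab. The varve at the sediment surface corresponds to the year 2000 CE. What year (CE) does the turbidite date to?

1719 CE

Between varve 2132 and the sediment surface there are 2413 − 2132 = 281 varves.
The varve at the sediment surface is 2000 CE, so the turbidite dates to 2000 − 281 = 1719 CE.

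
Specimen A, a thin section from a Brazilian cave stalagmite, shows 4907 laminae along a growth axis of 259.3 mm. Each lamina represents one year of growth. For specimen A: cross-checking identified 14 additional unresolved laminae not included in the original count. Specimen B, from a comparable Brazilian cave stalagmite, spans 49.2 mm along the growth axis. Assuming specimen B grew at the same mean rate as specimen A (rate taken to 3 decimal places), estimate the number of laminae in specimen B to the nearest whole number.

928 laminae

Specimen A: correcting the raw count gives 4907 + 14 = 4921 true laminae.
A: 259.3 mm over 4921 years gives 259.3 / 4921 ≈ 0.053 mm/yr.
B spans 49.2 / 0.053 = 928.30 years ≈ 928 laminae.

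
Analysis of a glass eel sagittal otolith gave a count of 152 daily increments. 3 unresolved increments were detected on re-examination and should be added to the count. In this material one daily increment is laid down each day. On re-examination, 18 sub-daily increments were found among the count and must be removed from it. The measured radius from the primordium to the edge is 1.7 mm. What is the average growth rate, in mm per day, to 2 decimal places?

0.01 mm per day

Adjusted count: 152 − 18 + 3 = 137 daily increments.
Extension rate ≈ 1.7 / 137 = 0.01 mm per day.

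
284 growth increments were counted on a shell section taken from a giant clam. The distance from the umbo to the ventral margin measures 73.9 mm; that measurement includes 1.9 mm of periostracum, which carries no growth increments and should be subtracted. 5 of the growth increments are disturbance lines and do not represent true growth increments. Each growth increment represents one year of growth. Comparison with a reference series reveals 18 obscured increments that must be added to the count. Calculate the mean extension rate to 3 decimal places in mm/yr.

0.242 mm/yr

After corrections the count is 284 − 5 + 18 = 297 growth increments.
Net length = 73.9 − 1.9 = 72.0 mm.
Mean rate = 72.0 mm / 297 years ≈ 0.242 mm/yr.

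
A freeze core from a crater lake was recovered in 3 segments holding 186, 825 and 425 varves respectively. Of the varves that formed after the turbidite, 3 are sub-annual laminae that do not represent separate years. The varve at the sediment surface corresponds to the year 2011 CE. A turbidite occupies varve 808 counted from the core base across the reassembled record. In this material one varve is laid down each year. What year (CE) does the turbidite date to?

Total varves = 186 + 825 + 425 = 1436.
1436 − 808 = 628 varves lie beyond the turbidite toward the sediment surface.
Excluding 3 false varves: 628 − 3 = 625.
Counting back 625 years from 2011 CE places the turbidite in 2011 − 625 = 1386 CE.

1386 CE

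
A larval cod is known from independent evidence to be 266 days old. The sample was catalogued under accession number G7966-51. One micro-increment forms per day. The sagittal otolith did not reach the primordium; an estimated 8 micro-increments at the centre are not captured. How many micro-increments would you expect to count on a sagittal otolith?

At one micro-increment per day, 266 days correspond to 266 micro-increments.
266 − 8 missed = 258 micro-increments expected in the prepared section.

258 micro-increments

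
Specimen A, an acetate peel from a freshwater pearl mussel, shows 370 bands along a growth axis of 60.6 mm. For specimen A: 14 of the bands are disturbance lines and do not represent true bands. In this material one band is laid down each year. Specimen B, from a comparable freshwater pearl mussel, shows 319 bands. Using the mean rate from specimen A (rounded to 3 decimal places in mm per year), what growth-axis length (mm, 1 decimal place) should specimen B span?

54.2 mm

Specimen A: adjusted count: 370 − 14 = 356 bands.
A: Mean rate = 60.6 mm / 356 years ≈ 0.170 mm per year.
Length of B = 0.170 × 319 = 54.2 mm.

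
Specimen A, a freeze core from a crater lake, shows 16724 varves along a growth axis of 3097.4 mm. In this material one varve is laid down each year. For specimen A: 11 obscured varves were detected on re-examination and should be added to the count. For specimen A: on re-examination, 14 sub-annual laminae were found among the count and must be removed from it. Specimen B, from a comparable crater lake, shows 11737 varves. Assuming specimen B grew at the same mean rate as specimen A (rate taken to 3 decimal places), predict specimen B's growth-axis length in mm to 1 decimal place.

Specimen A: correcting the raw count gives 16724 − 14 + 11 = 16721 true varves.
A: Mean rate = 3097.4 mm / 16721 years ≈ 0.185 mm/year.
For B, 0.185 mm/year × 11737 years = 2171.3 mm.

2171.3 mm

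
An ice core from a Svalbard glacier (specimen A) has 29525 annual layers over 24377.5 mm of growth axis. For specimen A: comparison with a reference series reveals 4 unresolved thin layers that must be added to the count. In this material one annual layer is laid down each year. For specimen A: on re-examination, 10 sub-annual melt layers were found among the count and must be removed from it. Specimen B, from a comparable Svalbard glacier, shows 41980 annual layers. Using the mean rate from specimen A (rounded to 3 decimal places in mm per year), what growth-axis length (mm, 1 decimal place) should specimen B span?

34675.5 mm

Specimen A: correcting the raw count gives 29525 − 10 + 4 = 29519 true annual layers.
A: 24377.5 mm over 29519 years gives 24377.5 / 29519 ≈ 0.826 mm/yr.
For B, 0.826 mm/year × 41980 years = 34675.5 mm.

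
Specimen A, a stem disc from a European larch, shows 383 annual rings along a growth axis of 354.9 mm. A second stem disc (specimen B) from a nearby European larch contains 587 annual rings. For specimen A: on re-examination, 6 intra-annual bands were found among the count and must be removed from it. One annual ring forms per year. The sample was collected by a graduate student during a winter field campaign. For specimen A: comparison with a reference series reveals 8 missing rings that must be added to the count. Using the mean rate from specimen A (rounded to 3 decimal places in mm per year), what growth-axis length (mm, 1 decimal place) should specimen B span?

Specimen A: adjusted count: 383 − 6 + 8 = 385 annual rings.
A: 354.9 mm over 385 years gives 354.9 / 385 ≈ 0.922 mm/year.
For B, 0.922 mm/year × 587 years = 541.2 mm.

541.2 mm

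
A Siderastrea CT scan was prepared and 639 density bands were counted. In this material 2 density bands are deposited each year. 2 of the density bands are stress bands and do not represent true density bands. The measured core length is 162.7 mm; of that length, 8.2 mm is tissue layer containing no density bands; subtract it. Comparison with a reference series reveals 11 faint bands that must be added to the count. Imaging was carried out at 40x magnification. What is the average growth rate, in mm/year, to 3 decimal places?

True density band count = 639 − 2 + 11 = 648.
648 density bands at 2 per year is 648 / 2 = 324 years.
The growth record spans 162.7 − 8.2 = 154.5 mm.
Mean rate = 154.5 mm / 324 years ≈ 0.477 mm/year.

0.477 mm/year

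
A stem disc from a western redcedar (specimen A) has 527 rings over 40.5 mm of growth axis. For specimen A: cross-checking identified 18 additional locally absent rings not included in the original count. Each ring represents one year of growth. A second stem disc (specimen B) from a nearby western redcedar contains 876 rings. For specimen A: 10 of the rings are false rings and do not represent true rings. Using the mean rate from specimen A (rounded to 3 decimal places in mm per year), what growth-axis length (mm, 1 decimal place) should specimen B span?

66.6 mm

Specimen A: adjusted count: 527 − 10 + 18 = 535 rings.
A: Extension rate ≈ 40.5 / 535 = 0.076 mm/year.
B's length ≈ 0.076 × 876 = 66.6 mm.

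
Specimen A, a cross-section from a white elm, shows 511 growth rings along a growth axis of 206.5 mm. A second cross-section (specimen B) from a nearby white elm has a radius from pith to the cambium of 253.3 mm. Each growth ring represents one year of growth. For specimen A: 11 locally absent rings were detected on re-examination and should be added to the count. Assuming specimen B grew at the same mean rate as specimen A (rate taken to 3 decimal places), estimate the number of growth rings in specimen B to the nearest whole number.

Specimen A: after corrections the count is 511 + 11 = 522 growth rings.
A: 206.5 mm over 522 years gives 206.5 / 522 ≈ 0.396 mm/year.
B spans 253.3 / 0.396 = 639.65 years ≈ 640 growth rings.

640 growth rings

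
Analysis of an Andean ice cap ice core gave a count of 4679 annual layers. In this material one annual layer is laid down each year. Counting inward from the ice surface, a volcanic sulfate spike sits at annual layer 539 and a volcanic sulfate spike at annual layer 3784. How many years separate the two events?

3245 years

3784 − 539 = 3245 annual layers lie between the two events.
One annual layer per year makes the interval 3245 years.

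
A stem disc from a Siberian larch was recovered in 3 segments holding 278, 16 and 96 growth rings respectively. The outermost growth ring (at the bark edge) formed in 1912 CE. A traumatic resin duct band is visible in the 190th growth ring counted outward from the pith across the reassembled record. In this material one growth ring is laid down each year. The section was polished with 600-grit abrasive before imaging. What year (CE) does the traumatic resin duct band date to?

1712 CE

Total growth rings = 278 + 16 + 96 = 390.
390 − 190 = 200 growth rings lie beyond the traumatic resin duct band toward the bark edge.
1912 − 200 = 1712 CE.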